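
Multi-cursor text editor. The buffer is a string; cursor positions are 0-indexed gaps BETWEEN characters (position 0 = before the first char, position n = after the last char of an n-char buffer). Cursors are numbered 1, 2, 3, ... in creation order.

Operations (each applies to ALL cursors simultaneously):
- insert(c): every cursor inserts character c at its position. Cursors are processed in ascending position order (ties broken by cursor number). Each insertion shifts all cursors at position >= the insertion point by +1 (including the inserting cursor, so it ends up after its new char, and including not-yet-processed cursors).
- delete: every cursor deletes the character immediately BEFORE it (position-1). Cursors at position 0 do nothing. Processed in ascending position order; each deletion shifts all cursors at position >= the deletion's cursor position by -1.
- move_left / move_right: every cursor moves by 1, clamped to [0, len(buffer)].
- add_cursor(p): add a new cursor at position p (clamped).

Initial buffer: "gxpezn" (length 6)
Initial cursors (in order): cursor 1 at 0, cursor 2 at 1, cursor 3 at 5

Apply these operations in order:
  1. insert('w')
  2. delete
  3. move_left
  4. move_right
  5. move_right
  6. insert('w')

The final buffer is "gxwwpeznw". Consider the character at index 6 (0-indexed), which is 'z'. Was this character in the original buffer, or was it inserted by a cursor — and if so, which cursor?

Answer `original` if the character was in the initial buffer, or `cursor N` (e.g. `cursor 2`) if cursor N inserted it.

Answer: original

Derivation:
After op 1 (insert('w')): buffer="wgwxpezwn" (len 9), cursors c1@1 c2@3 c3@8, authorship 1.2....3.
After op 2 (delete): buffer="gxpezn" (len 6), cursors c1@0 c2@1 c3@5, authorship ......
After op 3 (move_left): buffer="gxpezn" (len 6), cursors c1@0 c2@0 c3@4, authorship ......
After op 4 (move_right): buffer="gxpezn" (len 6), cursors c1@1 c2@1 c3@5, authorship ......
After op 5 (move_right): buffer="gxpezn" (len 6), cursors c1@2 c2@2 c3@6, authorship ......
After op 6 (insert('w')): buffer="gxwwpeznw" (len 9), cursors c1@4 c2@4 c3@9, authorship ..12....3
Authorship (.=original, N=cursor N): . . 1 2 . . . . 3
Index 6: author = original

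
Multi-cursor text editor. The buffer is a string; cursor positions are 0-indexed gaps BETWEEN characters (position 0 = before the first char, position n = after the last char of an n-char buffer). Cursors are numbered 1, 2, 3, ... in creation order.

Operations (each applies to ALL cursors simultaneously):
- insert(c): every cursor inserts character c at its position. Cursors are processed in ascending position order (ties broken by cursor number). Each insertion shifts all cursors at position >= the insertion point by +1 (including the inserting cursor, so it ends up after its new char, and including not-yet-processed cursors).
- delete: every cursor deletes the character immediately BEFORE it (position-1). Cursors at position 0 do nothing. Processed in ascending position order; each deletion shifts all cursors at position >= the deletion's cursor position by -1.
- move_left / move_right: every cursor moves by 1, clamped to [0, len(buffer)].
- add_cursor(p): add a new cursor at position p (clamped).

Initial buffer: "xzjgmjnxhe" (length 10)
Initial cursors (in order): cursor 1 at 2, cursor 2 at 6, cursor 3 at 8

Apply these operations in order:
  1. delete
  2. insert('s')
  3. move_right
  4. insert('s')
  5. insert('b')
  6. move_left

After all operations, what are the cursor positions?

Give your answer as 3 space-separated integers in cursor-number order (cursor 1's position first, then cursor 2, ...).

Answer: 4 10 14

Derivation:
After op 1 (delete): buffer="xjgmnhe" (len 7), cursors c1@1 c2@4 c3@5, authorship .......
After op 2 (insert('s')): buffer="xsjgmsnshe" (len 10), cursors c1@2 c2@6 c3@8, authorship .1...2.3..
After op 3 (move_right): buffer="xsjgmsnshe" (len 10), cursors c1@3 c2@7 c3@9, authorship .1...2.3..
After op 4 (insert('s')): buffer="xsjsgmsnsshse" (len 13), cursors c1@4 c2@9 c3@12, authorship .1.1..2.23.3.
After op 5 (insert('b')): buffer="xsjsbgmsnsbshsbe" (len 16), cursors c1@5 c2@11 c3@15, authorship .1.11..2.223.33.
After op 6 (move_left): buffer="xsjsbgmsnsbshsbe" (len 16), cursors c1@4 c2@10 c3@14, authorship .1.11..2.223.33.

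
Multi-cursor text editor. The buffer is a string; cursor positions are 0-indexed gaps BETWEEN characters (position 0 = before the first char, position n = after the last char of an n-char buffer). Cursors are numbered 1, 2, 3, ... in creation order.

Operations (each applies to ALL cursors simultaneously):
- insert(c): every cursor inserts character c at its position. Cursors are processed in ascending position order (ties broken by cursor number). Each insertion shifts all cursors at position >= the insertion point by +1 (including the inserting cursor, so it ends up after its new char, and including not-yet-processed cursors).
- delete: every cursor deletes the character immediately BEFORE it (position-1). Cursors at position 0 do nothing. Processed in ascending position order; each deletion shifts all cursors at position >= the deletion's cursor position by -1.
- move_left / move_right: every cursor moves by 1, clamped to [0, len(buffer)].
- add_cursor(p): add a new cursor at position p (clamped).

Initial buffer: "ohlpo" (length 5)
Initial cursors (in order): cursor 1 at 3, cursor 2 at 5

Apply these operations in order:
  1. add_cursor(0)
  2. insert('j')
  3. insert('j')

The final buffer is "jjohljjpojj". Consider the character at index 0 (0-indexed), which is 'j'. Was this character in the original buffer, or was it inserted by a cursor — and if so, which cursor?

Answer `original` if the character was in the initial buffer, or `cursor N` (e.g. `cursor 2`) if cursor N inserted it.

After op 1 (add_cursor(0)): buffer="ohlpo" (len 5), cursors c3@0 c1@3 c2@5, authorship .....
After op 2 (insert('j')): buffer="johljpoj" (len 8), cursors c3@1 c1@5 c2@8, authorship 3...1..2
After op 3 (insert('j')): buffer="jjohljjpojj" (len 11), cursors c3@2 c1@7 c2@11, authorship 33...11..22
Authorship (.=original, N=cursor N): 3 3 . . . 1 1 . . 2 2
Index 0: author = 3

Answer: cursor 3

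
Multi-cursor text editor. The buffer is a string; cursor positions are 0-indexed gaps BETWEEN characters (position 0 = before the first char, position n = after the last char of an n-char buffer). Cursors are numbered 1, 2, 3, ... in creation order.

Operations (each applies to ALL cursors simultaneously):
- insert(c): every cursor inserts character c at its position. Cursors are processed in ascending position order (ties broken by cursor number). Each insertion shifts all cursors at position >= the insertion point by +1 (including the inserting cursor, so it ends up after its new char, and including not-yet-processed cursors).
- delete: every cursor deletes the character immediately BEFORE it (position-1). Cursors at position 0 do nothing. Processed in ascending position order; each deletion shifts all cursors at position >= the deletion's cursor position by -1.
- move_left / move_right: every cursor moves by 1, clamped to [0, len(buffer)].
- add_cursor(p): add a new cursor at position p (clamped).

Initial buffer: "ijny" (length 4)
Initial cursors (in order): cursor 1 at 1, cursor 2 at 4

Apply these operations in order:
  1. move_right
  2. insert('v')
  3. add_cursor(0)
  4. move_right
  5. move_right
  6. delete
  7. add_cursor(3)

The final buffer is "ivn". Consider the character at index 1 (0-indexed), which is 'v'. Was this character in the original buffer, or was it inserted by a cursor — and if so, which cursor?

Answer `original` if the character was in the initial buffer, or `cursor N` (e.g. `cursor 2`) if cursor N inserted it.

Answer: cursor 1

Derivation:
After op 1 (move_right): buffer="ijny" (len 4), cursors c1@2 c2@4, authorship ....
After op 2 (insert('v')): buffer="ijvnyv" (len 6), cursors c1@3 c2@6, authorship ..1..2
After op 3 (add_cursor(0)): buffer="ijvnyv" (len 6), cursors c3@0 c1@3 c2@6, authorship ..1..2
After op 4 (move_right): buffer="ijvnyv" (len 6), cursors c3@1 c1@4 c2@6, authorship ..1..2
After op 5 (move_right): buffer="ijvnyv" (len 6), cursors c3@2 c1@5 c2@6, authorship ..1..2
After op 6 (delete): buffer="ivn" (len 3), cursors c3@1 c1@3 c2@3, authorship .1.
After op 7 (add_cursor(3)): buffer="ivn" (len 3), cursors c3@1 c1@3 c2@3 c4@3, authorship .1.
Authorship (.=original, N=cursor N): . 1 .
Index 1: author = 1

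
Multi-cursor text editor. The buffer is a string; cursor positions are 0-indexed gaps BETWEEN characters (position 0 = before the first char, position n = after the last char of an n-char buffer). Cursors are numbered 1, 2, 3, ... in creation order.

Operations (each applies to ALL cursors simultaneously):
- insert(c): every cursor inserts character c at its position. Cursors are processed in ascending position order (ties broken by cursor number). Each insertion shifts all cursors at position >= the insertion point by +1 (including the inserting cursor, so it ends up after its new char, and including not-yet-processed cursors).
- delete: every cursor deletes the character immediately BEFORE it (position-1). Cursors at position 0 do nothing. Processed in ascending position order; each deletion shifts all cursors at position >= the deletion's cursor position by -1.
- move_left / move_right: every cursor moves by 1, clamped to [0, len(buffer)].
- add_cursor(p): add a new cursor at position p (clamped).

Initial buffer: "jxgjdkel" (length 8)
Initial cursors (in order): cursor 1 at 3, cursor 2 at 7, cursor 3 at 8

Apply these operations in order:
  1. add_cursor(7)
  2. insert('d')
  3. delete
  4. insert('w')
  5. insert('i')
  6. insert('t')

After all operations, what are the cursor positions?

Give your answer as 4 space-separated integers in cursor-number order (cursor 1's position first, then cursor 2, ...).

After op 1 (add_cursor(7)): buffer="jxgjdkel" (len 8), cursors c1@3 c2@7 c4@7 c3@8, authorship ........
After op 2 (insert('d')): buffer="jxgdjdkeddld" (len 12), cursors c1@4 c2@10 c4@10 c3@12, authorship ...1....24.3
After op 3 (delete): buffer="jxgjdkel" (len 8), cursors c1@3 c2@7 c4@7 c3@8, authorship ........
After op 4 (insert('w')): buffer="jxgwjdkewwlw" (len 12), cursors c1@4 c2@10 c4@10 c3@12, authorship ...1....24.3
After op 5 (insert('i')): buffer="jxgwijdkewwiilwi" (len 16), cursors c1@5 c2@13 c4@13 c3@16, authorship ...11....2424.33
After op 6 (insert('t')): buffer="jxgwitjdkewwiittlwit" (len 20), cursors c1@6 c2@16 c4@16 c3@20, authorship ...111....242424.333

Answer: 6 16 20 16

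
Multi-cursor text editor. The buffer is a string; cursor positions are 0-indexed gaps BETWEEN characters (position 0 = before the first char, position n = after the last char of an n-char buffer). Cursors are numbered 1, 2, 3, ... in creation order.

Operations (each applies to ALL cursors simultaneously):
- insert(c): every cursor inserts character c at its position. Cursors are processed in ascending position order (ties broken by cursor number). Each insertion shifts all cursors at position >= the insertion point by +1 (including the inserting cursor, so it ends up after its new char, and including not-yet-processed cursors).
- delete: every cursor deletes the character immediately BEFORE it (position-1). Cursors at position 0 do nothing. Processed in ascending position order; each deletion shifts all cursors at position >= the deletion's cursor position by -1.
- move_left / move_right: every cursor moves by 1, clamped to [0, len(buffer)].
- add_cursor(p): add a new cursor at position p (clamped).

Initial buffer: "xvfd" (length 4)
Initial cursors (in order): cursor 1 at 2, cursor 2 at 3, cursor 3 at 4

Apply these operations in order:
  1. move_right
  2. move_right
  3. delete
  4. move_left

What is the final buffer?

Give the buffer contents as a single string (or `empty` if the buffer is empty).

Answer: x

Derivation:
After op 1 (move_right): buffer="xvfd" (len 4), cursors c1@3 c2@4 c3@4, authorship ....
After op 2 (move_right): buffer="xvfd" (len 4), cursors c1@4 c2@4 c3@4, authorship ....
After op 3 (delete): buffer="x" (len 1), cursors c1@1 c2@1 c3@1, authorship .
After op 4 (move_left): buffer="x" (len 1), cursors c1@0 c2@0 c3@0, authorship .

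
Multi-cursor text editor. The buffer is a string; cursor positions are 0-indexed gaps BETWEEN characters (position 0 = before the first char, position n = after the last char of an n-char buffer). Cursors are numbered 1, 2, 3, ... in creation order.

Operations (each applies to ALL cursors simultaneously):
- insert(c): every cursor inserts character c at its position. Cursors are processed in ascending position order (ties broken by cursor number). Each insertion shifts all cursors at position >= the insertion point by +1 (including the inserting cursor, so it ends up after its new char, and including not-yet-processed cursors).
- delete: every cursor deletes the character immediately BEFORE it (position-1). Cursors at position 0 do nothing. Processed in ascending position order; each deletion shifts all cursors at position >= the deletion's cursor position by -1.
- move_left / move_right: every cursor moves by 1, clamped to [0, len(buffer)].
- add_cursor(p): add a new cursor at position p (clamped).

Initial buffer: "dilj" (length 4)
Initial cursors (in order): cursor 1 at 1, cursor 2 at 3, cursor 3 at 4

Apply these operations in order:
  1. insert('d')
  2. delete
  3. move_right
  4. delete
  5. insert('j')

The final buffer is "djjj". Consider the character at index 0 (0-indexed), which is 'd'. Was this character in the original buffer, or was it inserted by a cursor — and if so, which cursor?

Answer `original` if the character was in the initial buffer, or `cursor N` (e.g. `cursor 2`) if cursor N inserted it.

Answer: original

Derivation:
After op 1 (insert('d')): buffer="ddildjd" (len 7), cursors c1@2 c2@5 c3@7, authorship .1..2.3
After op 2 (delete): buffer="dilj" (len 4), cursors c1@1 c2@3 c3@4, authorship ....
After op 3 (move_right): buffer="dilj" (len 4), cursors c1@2 c2@4 c3@4, authorship ....
After op 4 (delete): buffer="d" (len 1), cursors c1@1 c2@1 c3@1, authorship .
After op 5 (insert('j')): buffer="djjj" (len 4), cursors c1@4 c2@4 c3@4, authorship .123
Authorship (.=original, N=cursor N): . 1 2 3
Index 0: author = original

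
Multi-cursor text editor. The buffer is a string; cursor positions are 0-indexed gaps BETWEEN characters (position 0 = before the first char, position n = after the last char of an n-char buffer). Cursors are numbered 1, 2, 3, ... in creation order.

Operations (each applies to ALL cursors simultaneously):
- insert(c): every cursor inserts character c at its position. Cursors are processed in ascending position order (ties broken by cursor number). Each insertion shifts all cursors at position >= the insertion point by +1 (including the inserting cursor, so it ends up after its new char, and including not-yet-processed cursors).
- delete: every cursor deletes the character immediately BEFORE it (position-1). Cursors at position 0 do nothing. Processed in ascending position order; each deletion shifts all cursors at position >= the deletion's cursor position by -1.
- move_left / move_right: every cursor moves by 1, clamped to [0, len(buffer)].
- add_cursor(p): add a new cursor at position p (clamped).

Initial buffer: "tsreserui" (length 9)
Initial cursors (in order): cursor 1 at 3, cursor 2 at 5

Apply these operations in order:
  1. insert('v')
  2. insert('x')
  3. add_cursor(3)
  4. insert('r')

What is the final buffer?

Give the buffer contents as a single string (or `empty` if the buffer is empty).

Answer: tsrrvxresvxrerui

Derivation:
After op 1 (insert('v')): buffer="tsrvesverui" (len 11), cursors c1@4 c2@7, authorship ...1..2....
After op 2 (insert('x')): buffer="tsrvxesvxerui" (len 13), cursors c1@5 c2@9, authorship ...11..22....
After op 3 (add_cursor(3)): buffer="tsrvxesvxerui" (len 13), cursors c3@3 c1@5 c2@9, authorship ...11..22....
After op 4 (insert('r')): buffer="tsrrvxresvxrerui" (len 16), cursors c3@4 c1@7 c2@12, authorship ...3111..222....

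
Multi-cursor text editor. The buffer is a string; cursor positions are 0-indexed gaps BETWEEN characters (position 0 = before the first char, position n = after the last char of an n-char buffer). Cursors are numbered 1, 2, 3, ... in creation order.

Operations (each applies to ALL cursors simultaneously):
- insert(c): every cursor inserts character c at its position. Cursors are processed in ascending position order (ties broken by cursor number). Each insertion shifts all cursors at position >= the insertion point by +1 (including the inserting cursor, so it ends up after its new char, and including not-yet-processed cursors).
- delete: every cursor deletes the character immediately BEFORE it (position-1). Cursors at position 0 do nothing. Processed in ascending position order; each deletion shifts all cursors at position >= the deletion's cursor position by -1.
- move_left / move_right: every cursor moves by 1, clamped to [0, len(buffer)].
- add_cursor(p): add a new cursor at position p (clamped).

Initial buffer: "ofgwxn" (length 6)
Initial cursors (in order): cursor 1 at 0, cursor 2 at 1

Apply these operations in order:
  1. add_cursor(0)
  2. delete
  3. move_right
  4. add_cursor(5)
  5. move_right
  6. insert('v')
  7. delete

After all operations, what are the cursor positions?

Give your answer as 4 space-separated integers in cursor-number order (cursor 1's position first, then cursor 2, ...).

After op 1 (add_cursor(0)): buffer="ofgwxn" (len 6), cursors c1@0 c3@0 c2@1, authorship ......
After op 2 (delete): buffer="fgwxn" (len 5), cursors c1@0 c2@0 c3@0, authorship .....
After op 3 (move_right): buffer="fgwxn" (len 5), cursors c1@1 c2@1 c3@1, authorship .....
After op 4 (add_cursor(5)): buffer="fgwxn" (len 5), cursors c1@1 c2@1 c3@1 c4@5, authorship .....
After op 5 (move_right): buffer="fgwxn" (len 5), cursors c1@2 c2@2 c3@2 c4@5, authorship .....
After op 6 (insert('v')): buffer="fgvvvwxnv" (len 9), cursors c1@5 c2@5 c3@5 c4@9, authorship ..123...4
After op 7 (delete): buffer="fgwxn" (len 5), cursors c1@2 c2@2 c3@2 c4@5, authorship .....

Answer: 2 2 2 5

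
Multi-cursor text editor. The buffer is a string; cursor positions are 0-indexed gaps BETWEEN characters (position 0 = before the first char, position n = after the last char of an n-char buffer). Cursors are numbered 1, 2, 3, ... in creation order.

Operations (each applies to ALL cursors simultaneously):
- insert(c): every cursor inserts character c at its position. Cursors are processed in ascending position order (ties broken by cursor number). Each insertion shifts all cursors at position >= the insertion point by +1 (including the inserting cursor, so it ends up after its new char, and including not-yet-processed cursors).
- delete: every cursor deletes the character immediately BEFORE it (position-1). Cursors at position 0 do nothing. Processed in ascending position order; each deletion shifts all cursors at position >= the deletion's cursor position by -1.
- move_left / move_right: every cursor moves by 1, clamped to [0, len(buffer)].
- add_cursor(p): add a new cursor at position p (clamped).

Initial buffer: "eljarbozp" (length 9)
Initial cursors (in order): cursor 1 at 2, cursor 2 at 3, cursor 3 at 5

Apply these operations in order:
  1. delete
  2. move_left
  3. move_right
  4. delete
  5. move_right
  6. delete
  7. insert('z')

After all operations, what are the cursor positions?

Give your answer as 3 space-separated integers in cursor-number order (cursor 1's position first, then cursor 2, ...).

Answer: 3 3 3

Derivation:
After op 1 (delete): buffer="eabozp" (len 6), cursors c1@1 c2@1 c3@2, authorship ......
After op 2 (move_left): buffer="eabozp" (len 6), cursors c1@0 c2@0 c3@1, authorship ......
After op 3 (move_right): buffer="eabozp" (len 6), cursors c1@1 c2@1 c3@2, authorship ......
After op 4 (delete): buffer="bozp" (len 4), cursors c1@0 c2@0 c3@0, authorship ....
After op 5 (move_right): buffer="bozp" (len 4), cursors c1@1 c2@1 c3@1, authorship ....
After op 6 (delete): buffer="ozp" (len 3), cursors c1@0 c2@0 c3@0, authorship ...
After op 7 (insert('z')): buffer="zzzozp" (len 6), cursors c1@3 c2@3 c3@3, authorship 123...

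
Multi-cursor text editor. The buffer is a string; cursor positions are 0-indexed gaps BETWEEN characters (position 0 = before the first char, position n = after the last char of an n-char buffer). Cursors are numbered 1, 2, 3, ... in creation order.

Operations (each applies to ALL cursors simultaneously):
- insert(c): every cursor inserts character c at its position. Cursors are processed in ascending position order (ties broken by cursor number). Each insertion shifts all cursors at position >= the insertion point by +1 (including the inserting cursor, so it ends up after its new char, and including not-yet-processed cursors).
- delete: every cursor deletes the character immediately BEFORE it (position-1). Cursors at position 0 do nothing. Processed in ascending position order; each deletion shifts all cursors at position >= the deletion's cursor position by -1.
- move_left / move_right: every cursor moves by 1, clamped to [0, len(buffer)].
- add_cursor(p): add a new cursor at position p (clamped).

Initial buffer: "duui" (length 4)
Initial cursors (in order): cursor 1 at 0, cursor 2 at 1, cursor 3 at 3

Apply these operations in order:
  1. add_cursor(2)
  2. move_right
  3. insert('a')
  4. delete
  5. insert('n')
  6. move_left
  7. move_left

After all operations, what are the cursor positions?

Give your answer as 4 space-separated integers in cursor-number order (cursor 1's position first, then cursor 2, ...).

After op 1 (add_cursor(2)): buffer="duui" (len 4), cursors c1@0 c2@1 c4@2 c3@3, authorship ....
After op 2 (move_right): buffer="duui" (len 4), cursors c1@1 c2@2 c4@3 c3@4, authorship ....
After op 3 (insert('a')): buffer="dauauaia" (len 8), cursors c1@2 c2@4 c4@6 c3@8, authorship .1.2.4.3
After op 4 (delete): buffer="duui" (len 4), cursors c1@1 c2@2 c4@3 c3@4, authorship ....
After op 5 (insert('n')): buffer="dnununin" (len 8), cursors c1@2 c2@4 c4@6 c3@8, authorship .1.2.4.3
After op 6 (move_left): buffer="dnununin" (len 8), cursors c1@1 c2@3 c4@5 c3@7, authorship .1.2.4.3
After op 7 (move_left): buffer="dnununin" (len 8), cursors c1@0 c2@2 c4@4 c3@6, authorship .1.2.4.3

Answer: 0 2 6 4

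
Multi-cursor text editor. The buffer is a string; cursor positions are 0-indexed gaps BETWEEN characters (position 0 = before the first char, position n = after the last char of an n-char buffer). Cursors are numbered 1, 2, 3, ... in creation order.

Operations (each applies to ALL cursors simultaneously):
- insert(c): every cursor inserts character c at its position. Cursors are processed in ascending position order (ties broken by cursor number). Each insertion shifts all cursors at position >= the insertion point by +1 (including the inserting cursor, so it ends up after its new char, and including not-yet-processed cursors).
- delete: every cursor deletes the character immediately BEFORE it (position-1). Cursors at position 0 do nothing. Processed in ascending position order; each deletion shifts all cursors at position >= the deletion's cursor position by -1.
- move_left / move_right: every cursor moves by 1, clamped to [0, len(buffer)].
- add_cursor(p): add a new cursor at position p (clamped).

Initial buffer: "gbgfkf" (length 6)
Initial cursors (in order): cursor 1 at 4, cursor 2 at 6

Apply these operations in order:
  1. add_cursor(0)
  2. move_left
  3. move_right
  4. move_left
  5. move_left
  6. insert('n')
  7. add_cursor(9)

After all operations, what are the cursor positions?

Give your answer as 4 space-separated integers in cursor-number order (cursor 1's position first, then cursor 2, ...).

After op 1 (add_cursor(0)): buffer="gbgfkf" (len 6), cursors c3@0 c1@4 c2@6, authorship ......
After op 2 (move_left): buffer="gbgfkf" (len 6), cursors c3@0 c1@3 c2@5, authorship ......
After op 3 (move_right): buffer="gbgfkf" (len 6), cursors c3@1 c1@4 c2@6, authorship ......
After op 4 (move_left): buffer="gbgfkf" (len 6), cursors c3@0 c1@3 c2@5, authorship ......
After op 5 (move_left): buffer="gbgfkf" (len 6), cursors c3@0 c1@2 c2@4, authorship ......
After op 6 (insert('n')): buffer="ngbngfnkf" (len 9), cursors c3@1 c1@4 c2@7, authorship 3..1..2..
After op 7 (add_cursor(9)): buffer="ngbngfnkf" (len 9), cursors c3@1 c1@4 c2@7 c4@9, authorship 3..1..2..

Answer: 4 7 1 9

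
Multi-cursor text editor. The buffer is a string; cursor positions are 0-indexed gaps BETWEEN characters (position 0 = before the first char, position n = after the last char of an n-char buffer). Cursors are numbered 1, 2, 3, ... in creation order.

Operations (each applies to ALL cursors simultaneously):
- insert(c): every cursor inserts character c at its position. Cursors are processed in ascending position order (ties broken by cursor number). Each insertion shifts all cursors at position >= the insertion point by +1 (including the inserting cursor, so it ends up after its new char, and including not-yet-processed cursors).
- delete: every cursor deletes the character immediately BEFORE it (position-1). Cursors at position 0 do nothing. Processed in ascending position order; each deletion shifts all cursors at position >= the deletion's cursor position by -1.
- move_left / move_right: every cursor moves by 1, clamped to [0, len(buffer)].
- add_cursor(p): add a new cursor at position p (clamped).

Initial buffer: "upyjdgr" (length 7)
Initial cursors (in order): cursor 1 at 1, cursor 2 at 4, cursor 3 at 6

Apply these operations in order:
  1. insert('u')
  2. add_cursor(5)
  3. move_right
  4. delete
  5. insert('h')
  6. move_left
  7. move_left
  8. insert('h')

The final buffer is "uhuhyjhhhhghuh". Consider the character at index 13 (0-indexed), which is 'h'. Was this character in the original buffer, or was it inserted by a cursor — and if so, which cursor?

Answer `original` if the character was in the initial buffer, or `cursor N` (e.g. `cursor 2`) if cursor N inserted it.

Answer: cursor 3

Derivation:
After op 1 (insert('u')): buffer="uupyjudgur" (len 10), cursors c1@2 c2@6 c3@9, authorship .1...2..3.
After op 2 (add_cursor(5)): buffer="uupyjudgur" (len 10), cursors c1@2 c4@5 c2@6 c3@9, authorship .1...2..3.
After op 3 (move_right): buffer="uupyjudgur" (len 10), cursors c1@3 c4@6 c2@7 c3@10, authorship .1...2..3.
After op 4 (delete): buffer="uuyjgu" (len 6), cursors c1@2 c2@4 c4@4 c3@6, authorship .1...3
After op 5 (insert('h')): buffer="uuhyjhhguh" (len 10), cursors c1@3 c2@7 c4@7 c3@10, authorship .11..24.33
After op 6 (move_left): buffer="uuhyjhhguh" (len 10), cursors c1@2 c2@6 c4@6 c3@9, authorship .11..24.33
After op 7 (move_left): buffer="uuhyjhhguh" (len 10), cursors c1@1 c2@5 c4@5 c3@8, authorship .11..24.33
After op 8 (insert('h')): buffer="uhuhyjhhhhghuh" (len 14), cursors c1@2 c2@8 c4@8 c3@12, authorship .111..2424.333
Authorship (.=original, N=cursor N): . 1 1 1 . . 2 4 2 4 . 3 3 3
Index 13: author = 3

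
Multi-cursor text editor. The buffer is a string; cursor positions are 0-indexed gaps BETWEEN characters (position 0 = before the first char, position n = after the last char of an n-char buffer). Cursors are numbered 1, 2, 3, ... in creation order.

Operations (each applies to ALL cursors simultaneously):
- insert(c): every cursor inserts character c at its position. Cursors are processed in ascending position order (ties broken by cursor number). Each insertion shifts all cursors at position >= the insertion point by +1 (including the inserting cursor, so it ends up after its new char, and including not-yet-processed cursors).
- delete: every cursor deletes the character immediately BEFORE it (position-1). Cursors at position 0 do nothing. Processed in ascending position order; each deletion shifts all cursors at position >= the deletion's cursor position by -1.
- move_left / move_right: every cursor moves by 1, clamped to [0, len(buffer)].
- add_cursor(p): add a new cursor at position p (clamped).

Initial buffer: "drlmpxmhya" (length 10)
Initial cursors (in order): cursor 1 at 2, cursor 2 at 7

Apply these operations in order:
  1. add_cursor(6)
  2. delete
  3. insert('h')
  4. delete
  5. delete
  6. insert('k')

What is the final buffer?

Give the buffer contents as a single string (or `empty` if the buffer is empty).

Answer: klkkhya

Derivation:
After op 1 (add_cursor(6)): buffer="drlmpxmhya" (len 10), cursors c1@2 c3@6 c2@7, authorship ..........
After op 2 (delete): buffer="dlmphya" (len 7), cursors c1@1 c2@4 c3@4, authorship .......
After op 3 (insert('h')): buffer="dhlmphhhya" (len 10), cursors c1@2 c2@7 c3@7, authorship .1...23...
After op 4 (delete): buffer="dlmphya" (len 7), cursors c1@1 c2@4 c3@4, authorship .......
After op 5 (delete): buffer="lhya" (len 4), cursors c1@0 c2@1 c3@1, authorship ....
After op 6 (insert('k')): buffer="klkkhya" (len 7), cursors c1@1 c2@4 c3@4, authorship 1.23...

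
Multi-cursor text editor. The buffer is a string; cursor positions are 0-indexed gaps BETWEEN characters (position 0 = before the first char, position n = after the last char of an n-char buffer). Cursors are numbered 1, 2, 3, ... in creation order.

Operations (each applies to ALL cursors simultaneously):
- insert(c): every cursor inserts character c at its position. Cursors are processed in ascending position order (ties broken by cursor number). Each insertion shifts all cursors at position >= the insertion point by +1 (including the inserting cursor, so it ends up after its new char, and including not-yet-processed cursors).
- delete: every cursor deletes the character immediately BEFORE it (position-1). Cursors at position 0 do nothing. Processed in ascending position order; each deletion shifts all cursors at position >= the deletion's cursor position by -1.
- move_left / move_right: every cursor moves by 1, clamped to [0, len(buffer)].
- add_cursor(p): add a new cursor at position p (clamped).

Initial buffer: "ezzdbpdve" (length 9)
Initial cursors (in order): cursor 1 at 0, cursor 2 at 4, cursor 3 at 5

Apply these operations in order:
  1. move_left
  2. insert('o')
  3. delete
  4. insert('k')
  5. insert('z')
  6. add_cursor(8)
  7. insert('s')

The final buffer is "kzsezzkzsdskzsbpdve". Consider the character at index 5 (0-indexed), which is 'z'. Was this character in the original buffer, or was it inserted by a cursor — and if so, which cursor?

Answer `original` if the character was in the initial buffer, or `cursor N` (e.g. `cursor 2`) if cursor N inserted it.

Answer: original

Derivation:
After op 1 (move_left): buffer="ezzdbpdve" (len 9), cursors c1@0 c2@3 c3@4, authorship .........
After op 2 (insert('o')): buffer="oezzodobpdve" (len 12), cursors c1@1 c2@5 c3@7, authorship 1...2.3.....
After op 3 (delete): buffer="ezzdbpdve" (len 9), cursors c1@0 c2@3 c3@4, authorship .........
After op 4 (insert('k')): buffer="kezzkdkbpdve" (len 12), cursors c1@1 c2@5 c3@7, authorship 1...2.3.....
After op 5 (insert('z')): buffer="kzezzkzdkzbpdve" (len 15), cursors c1@2 c2@7 c3@10, authorship 11...22.33.....
After op 6 (add_cursor(8)): buffer="kzezzkzdkzbpdve" (len 15), cursors c1@2 c2@7 c4@8 c3@10, authorship 11...22.33.....
After op 7 (insert('s')): buffer="kzsezzkzsdskzsbpdve" (len 19), cursors c1@3 c2@9 c4@11 c3@14, authorship 111...222.4333.....
Authorship (.=original, N=cursor N): 1 1 1 . . . 2 2 2 . 4 3 3 3 . . . . .
Index 5: author = original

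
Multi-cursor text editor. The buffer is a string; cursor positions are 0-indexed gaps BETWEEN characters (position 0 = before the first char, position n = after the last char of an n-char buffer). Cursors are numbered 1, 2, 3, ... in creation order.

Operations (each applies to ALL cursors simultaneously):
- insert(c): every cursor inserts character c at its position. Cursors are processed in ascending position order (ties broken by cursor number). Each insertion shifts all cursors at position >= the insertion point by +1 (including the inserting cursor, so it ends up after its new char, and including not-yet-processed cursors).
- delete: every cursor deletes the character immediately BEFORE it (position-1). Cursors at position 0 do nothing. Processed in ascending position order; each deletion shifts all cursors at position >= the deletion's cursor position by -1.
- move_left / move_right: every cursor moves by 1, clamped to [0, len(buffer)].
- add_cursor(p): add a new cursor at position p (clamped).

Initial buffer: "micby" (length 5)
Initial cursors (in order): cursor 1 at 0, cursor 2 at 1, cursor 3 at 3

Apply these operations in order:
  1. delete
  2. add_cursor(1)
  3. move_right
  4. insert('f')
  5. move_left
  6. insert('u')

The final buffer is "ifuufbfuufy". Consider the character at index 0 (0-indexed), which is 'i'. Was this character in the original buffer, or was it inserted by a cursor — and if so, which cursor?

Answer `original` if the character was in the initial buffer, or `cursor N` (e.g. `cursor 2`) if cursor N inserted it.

Answer: original

Derivation:
After op 1 (delete): buffer="iby" (len 3), cursors c1@0 c2@0 c3@1, authorship ...
After op 2 (add_cursor(1)): buffer="iby" (len 3), cursors c1@0 c2@0 c3@1 c4@1, authorship ...
After op 3 (move_right): buffer="iby" (len 3), cursors c1@1 c2@1 c3@2 c4@2, authorship ...
After op 4 (insert('f')): buffer="iffbffy" (len 7), cursors c1@3 c2@3 c3@6 c4@6, authorship .12.34.
After op 5 (move_left): buffer="iffbffy" (len 7), cursors c1@2 c2@2 c3@5 c4@5, authorship .12.34.
After op 6 (insert('u')): buffer="ifuufbfuufy" (len 11), cursors c1@4 c2@4 c3@9 c4@9, authorship .1122.3344.
Authorship (.=original, N=cursor N): . 1 1 2 2 . 3 3 4 4 .
Index 0: author = original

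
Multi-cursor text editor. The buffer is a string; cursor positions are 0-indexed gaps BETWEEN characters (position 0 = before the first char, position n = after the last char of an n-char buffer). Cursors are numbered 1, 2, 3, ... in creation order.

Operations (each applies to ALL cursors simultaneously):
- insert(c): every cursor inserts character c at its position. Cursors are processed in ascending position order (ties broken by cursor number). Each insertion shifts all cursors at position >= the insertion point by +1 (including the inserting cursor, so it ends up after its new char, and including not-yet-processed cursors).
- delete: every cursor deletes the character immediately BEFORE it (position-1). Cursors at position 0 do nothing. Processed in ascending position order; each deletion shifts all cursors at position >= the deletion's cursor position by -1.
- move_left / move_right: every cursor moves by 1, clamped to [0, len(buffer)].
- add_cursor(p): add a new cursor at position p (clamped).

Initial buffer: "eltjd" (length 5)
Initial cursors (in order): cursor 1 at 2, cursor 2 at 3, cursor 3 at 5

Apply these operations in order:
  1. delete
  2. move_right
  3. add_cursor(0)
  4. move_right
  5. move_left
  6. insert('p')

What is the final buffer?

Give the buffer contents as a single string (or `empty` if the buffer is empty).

Answer: pepppj

Derivation:
After op 1 (delete): buffer="ej" (len 2), cursors c1@1 c2@1 c3@2, authorship ..
After op 2 (move_right): buffer="ej" (len 2), cursors c1@2 c2@2 c3@2, authorship ..
After op 3 (add_cursor(0)): buffer="ej" (len 2), cursors c4@0 c1@2 c2@2 c3@2, authorship ..
After op 4 (move_right): buffer="ej" (len 2), cursors c4@1 c1@2 c2@2 c3@2, authorship ..
After op 5 (move_left): buffer="ej" (len 2), cursors c4@0 c1@1 c2@1 c3@1, authorship ..
After op 6 (insert('p')): buffer="pepppj" (len 6), cursors c4@1 c1@5 c2@5 c3@5, authorship 4.123.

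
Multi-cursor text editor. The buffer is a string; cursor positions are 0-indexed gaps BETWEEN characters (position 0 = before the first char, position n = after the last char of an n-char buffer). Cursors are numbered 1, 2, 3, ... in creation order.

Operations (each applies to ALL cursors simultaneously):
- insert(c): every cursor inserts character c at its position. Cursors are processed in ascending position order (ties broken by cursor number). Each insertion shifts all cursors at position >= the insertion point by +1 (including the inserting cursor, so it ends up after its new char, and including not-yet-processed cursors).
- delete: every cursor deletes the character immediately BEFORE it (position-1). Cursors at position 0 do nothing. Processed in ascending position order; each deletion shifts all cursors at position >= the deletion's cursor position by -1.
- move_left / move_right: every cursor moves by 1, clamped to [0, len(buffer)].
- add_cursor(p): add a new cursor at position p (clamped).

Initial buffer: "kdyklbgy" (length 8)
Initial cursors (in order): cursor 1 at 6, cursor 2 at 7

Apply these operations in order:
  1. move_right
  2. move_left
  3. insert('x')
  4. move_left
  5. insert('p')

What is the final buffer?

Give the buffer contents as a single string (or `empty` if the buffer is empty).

Answer: kdyklbpxgpxy

Derivation:
After op 1 (move_right): buffer="kdyklbgy" (len 8), cursors c1@7 c2@8, authorship ........
After op 2 (move_left): buffer="kdyklbgy" (len 8), cursors c1@6 c2@7, authorship ........
After op 3 (insert('x')): buffer="kdyklbxgxy" (len 10), cursors c1@7 c2@9, authorship ......1.2.
After op 4 (move_left): buffer="kdyklbxgxy" (len 10), cursors c1@6 c2@8, authorship ......1.2.
After op 5 (insert('p')): buffer="kdyklbpxgpxy" (len 12), cursors c1@7 c2@10, authorship ......11.22.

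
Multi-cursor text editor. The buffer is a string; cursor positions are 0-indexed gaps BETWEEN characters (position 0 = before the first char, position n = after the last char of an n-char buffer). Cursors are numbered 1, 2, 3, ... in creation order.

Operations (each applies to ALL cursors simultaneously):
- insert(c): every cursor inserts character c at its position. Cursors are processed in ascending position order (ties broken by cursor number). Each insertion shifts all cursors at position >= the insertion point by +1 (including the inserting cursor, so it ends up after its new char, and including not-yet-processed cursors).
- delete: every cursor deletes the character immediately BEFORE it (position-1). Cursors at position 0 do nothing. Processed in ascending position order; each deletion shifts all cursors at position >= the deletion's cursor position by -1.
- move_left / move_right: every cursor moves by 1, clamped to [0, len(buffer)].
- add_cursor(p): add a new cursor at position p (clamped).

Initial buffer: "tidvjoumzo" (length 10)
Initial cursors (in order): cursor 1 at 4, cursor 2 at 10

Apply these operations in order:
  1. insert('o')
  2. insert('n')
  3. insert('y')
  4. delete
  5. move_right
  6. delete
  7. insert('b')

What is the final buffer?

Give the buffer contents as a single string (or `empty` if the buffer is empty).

Answer: tidvonboumzoob

Derivation:
After op 1 (insert('o')): buffer="tidvojoumzoo" (len 12), cursors c1@5 c2@12, authorship ....1......2
After op 2 (insert('n')): buffer="tidvonjoumzoon" (len 14), cursors c1@6 c2@14, authorship ....11......22
After op 3 (insert('y')): buffer="tidvonyjoumzoony" (len 16), cursors c1@7 c2@16, authorship ....111......222
After op 4 (delete): buffer="tidvonjoumzoon" (len 14), cursors c1@6 c2@14, authorship ....11......22
After op 5 (move_right): buffer="tidvonjoumzoon" (len 14), cursors c1@7 c2@14, authorship ....11......22
After op 6 (delete): buffer="tidvonoumzoo" (len 12), cursors c1@6 c2@12, authorship ....11.....2
After op 7 (insert('b')): buffer="tidvonboumzoob" (len 14), cursors c1@7 c2@14, authorship ....111.....22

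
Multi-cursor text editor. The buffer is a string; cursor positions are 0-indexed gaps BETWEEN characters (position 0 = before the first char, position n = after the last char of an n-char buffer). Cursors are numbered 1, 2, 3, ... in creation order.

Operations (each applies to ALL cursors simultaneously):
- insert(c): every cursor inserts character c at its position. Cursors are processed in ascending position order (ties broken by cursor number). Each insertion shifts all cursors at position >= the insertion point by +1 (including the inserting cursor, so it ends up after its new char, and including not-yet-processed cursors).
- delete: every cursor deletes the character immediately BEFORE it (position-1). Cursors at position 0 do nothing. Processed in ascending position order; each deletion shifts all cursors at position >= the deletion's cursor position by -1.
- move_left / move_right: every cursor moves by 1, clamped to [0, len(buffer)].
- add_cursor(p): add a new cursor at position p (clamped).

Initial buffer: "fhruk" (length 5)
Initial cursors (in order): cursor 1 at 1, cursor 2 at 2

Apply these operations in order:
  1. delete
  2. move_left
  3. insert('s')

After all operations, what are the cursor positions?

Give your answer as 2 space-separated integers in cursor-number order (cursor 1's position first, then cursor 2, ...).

Answer: 2 2

Derivation:
After op 1 (delete): buffer="ruk" (len 3), cursors c1@0 c2@0, authorship ...
After op 2 (move_left): buffer="ruk" (len 3), cursors c1@0 c2@0, authorship ...
After op 3 (insert('s')): buffer="ssruk" (len 5), cursors c1@2 c2@2, authorship 12...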